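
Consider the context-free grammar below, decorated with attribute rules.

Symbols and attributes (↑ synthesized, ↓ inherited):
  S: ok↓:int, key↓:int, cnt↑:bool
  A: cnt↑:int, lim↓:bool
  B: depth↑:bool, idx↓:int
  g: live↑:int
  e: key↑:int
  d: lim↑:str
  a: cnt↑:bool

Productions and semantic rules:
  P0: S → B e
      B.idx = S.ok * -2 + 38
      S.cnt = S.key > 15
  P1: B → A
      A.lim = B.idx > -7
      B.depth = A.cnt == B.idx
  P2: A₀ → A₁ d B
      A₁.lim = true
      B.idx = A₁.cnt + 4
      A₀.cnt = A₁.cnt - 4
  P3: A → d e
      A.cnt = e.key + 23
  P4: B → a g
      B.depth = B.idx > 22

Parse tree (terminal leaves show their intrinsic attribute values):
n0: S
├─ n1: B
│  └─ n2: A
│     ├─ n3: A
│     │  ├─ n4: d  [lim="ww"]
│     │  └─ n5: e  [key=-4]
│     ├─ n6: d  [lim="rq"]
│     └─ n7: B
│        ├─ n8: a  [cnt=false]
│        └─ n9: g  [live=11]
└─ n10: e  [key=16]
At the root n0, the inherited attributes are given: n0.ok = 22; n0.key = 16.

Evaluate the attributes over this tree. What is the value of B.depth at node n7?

true

1. n0.ok = 22  [given at root]
2. n0.key = 16  [given at root]
3. n1.idx = -6  [S.ok * -2 + 38]
4. n2.lim = true  [B.idx > -7]
5. n3.lim = true  [true]
6. n4.lim = "ww"  [terminal]
7. n5.key = -4  [terminal]
8. n3.cnt = 19  [e.key + 23]
9. n6.lim = "rq"  [terminal]
10. n7.idx = 23  [A₁.cnt + 4]
11. n8.cnt = false  [terminal]
12. n9.live = 11  [terminal]
13. n7.depth = true  [B.idx > 22]
14. n2.cnt = 15  [A₁.cnt - 4]
15. n1.depth = false  [A.cnt == B.idx]
16. n10.key = 16  [terminal]
17. n0.cnt = true  [S.key > 15]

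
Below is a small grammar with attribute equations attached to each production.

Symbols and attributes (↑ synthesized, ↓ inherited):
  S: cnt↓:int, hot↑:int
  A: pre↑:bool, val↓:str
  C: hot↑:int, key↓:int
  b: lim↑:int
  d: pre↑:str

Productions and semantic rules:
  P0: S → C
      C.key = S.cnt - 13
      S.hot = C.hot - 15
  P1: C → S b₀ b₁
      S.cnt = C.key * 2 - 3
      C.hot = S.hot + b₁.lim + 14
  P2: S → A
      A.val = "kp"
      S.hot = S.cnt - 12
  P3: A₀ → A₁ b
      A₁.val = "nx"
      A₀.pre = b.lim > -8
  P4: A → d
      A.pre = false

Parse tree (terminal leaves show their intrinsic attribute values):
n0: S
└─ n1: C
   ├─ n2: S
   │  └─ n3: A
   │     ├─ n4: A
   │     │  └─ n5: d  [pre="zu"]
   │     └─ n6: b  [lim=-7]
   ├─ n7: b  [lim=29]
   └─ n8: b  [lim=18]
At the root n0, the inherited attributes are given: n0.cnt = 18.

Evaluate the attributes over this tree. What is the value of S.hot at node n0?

12

1. n0.cnt = 18  [given at root]
2. n1.key = 5  [S.cnt - 13]
3. n2.cnt = 7  [C.key * 2 - 3]
4. n3.val = "kp"  ["kp"]
5. n4.val = "nx"  ["nx"]
6. n5.pre = "zu"  [terminal]
7. n4.pre = false  [false]
8. n6.lim = -7  [terminal]
9. n3.pre = true  [b.lim > -8]
10. n2.hot = -5  [S.cnt - 12]
11. n7.lim = 29  [terminal]
12. n8.lim = 18  [terminal]
13. n1.hot = 27  [S.hot + b₁.lim + 14]
14. n0.hot = 12  [C.hot - 15]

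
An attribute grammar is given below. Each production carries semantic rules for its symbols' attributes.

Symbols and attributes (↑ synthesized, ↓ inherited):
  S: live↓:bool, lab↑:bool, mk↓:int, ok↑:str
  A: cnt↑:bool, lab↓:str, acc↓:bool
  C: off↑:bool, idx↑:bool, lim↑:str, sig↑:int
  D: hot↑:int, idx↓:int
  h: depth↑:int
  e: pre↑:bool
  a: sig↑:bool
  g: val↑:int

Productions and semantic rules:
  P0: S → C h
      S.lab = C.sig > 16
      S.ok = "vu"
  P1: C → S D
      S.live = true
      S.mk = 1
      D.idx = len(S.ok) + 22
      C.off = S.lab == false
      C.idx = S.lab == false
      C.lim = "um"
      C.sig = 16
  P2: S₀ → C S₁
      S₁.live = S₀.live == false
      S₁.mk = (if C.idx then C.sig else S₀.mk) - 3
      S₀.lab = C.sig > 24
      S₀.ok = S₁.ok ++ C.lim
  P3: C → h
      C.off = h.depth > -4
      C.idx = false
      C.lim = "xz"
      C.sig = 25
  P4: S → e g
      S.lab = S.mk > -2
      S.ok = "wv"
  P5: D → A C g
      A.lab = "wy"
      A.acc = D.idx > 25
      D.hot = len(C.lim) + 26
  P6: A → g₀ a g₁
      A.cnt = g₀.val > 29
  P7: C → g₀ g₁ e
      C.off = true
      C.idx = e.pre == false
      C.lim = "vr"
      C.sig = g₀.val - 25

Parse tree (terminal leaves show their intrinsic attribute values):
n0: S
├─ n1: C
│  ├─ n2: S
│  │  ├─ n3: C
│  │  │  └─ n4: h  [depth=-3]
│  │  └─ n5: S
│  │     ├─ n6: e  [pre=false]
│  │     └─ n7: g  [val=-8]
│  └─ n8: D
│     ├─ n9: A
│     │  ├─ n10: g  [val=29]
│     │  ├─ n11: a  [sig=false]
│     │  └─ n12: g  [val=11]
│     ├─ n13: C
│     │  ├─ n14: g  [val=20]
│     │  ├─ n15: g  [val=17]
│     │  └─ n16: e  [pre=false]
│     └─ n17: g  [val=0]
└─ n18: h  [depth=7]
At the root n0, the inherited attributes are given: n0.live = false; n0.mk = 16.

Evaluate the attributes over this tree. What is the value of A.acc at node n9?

true

1. n0.live = false  [given at root]
2. n0.mk = 16  [given at root]
3. n2.live = true  [true]
4. n2.mk = 1  [1]
5. n4.depth = -3  [terminal]
6. n3.off = true  [h.depth > -4]
7. n3.idx = false  [false]
8. n3.lim = "xz"  ["xz"]
9. n3.sig = 25  [25]
10. n5.live = false  [S₀.live == false]
11. n5.mk = -2  [(if C.idx then C.sig else S₀.mk) - 3]
12. n6.pre = false  [terminal]
13. n7.val = -8  [terminal]
14. n5.lab = false  [S.mk > -2]
15. n5.ok = "wv"  ["wv"]
16. n2.lab = true  [C.sig > 24]
17. n2.ok = "wvxz"  [S₁.ok ++ C.lim]
18. n8.idx = 26  [len(S.ok) + 22]
19. n9.lab = "wy"  ["wy"]
20. n9.acc = true  [D.idx > 25]
21. n10.val = 29  [terminal]
22. n11.sig = false  [terminal]
23. n12.val = 11  [terminal]
24. n9.cnt = false  [g₀.val > 29]
25. n14.val = 20  [terminal]
26. n15.val = 17  [terminal]
27. n16.pre = false  [terminal]
28. n13.off = true  [true]
29. n13.idx = true  [e.pre == false]
30. n13.lim = "vr"  ["vr"]
31. n13.sig = -5  [g₀.val - 25]
32. n17.val = 0  [terminal]
33. n8.hot = 28  [len(C.lim) + 26]
34. n1.off = false  [S.lab == false]
35. n1.idx = false  [S.lab == false]
36. n1.lim = "um"  ["um"]
37. n1.sig = 16  [16]
38. n18.depth = 7  [terminal]
39. n0.lab = false  [C.sig > 16]
40. n0.ok = "vu"  ["vu"]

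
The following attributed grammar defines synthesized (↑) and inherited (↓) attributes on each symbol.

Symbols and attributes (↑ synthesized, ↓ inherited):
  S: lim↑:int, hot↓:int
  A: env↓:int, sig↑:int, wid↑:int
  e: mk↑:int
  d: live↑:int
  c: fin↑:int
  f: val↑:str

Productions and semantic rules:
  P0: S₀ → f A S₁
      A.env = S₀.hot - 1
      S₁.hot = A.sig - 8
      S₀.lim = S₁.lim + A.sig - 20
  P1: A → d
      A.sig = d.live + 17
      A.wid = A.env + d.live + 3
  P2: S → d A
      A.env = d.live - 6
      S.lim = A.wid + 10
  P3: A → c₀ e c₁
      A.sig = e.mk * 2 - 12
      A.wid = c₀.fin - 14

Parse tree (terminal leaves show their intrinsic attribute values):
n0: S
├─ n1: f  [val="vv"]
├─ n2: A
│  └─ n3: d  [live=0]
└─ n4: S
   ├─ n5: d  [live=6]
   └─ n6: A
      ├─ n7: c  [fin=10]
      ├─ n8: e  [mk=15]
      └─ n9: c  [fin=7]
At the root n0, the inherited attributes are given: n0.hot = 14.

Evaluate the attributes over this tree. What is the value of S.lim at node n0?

1. n0.hot = 14  [given at root]
2. n1.val = "vv"  [terminal]
3. n2.env = 13  [S₀.hot - 1]
4. n3.live = 0  [terminal]
5. n2.sig = 17  [d.live + 17]
6. n2.wid = 16  [A.env + d.live + 3]
7. n4.hot = 9  [A.sig - 8]
8. n5.live = 6  [terminal]
9. n6.env = 0  [d.live - 6]
10. n7.fin = 10  [terminal]
11. n8.mk = 15  [terminal]
12. n9.fin = 7  [terminal]
13. n6.sig = 18  [e.mk * 2 - 12]
14. n6.wid = -4  [c₀.fin - 14]
15. n4.lim = 6  [A.wid + 10]
16. n0.lim = 3  [S₁.lim + A.sig - 20]

3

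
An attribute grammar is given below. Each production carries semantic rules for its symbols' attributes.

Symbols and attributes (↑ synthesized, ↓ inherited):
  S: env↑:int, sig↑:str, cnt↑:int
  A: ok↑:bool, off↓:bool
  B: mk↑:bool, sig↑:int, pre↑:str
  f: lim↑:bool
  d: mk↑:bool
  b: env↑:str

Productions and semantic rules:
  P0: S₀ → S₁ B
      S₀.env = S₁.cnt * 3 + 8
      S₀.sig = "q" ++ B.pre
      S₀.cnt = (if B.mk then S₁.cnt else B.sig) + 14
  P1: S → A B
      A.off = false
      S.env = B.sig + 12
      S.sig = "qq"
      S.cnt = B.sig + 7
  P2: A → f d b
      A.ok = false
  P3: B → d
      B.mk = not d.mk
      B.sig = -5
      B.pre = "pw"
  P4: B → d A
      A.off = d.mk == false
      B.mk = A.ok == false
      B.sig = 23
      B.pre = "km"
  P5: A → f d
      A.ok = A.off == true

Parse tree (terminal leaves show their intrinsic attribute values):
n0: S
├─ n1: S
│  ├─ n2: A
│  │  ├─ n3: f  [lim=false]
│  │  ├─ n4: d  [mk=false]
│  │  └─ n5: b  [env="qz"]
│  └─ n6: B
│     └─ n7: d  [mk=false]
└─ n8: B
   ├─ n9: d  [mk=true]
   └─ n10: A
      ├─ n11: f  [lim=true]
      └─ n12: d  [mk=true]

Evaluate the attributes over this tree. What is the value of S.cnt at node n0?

16

1. n2.off = false  [false]
2. n3.lim = false  [terminal]
3. n4.mk = false  [terminal]
4. n5.env = "qz"  [terminal]
5. n2.ok = false  [false]
6. n7.mk = false  [terminal]
7. n6.mk = true  [not d.mk]
8. n6.sig = -5  [-5]
9. n6.pre = "pw"  ["pw"]
10. n1.env = 7  [B.sig + 12]
11. n1.sig = "qq"  ["qq"]
12. n1.cnt = 2  [B.sig + 7]
13. n9.mk = true  [terminal]
14. n10.off = false  [d.mk == false]
15. n11.lim = true  [terminal]
16. n12.mk = true  [terminal]
17. n10.ok = false  [A.off == true]
18. n8.mk = true  [A.ok == false]
19. n8.sig = 23  [23]
20. n8.pre = "km"  ["km"]
21. n0.env = 14  [S₁.cnt * 3 + 8]
22. n0.sig = "qkm"  ["q" ++ B.pre]
23. n0.cnt = 16  [(if B.mk then S₁.cnt else B.sig) + 14]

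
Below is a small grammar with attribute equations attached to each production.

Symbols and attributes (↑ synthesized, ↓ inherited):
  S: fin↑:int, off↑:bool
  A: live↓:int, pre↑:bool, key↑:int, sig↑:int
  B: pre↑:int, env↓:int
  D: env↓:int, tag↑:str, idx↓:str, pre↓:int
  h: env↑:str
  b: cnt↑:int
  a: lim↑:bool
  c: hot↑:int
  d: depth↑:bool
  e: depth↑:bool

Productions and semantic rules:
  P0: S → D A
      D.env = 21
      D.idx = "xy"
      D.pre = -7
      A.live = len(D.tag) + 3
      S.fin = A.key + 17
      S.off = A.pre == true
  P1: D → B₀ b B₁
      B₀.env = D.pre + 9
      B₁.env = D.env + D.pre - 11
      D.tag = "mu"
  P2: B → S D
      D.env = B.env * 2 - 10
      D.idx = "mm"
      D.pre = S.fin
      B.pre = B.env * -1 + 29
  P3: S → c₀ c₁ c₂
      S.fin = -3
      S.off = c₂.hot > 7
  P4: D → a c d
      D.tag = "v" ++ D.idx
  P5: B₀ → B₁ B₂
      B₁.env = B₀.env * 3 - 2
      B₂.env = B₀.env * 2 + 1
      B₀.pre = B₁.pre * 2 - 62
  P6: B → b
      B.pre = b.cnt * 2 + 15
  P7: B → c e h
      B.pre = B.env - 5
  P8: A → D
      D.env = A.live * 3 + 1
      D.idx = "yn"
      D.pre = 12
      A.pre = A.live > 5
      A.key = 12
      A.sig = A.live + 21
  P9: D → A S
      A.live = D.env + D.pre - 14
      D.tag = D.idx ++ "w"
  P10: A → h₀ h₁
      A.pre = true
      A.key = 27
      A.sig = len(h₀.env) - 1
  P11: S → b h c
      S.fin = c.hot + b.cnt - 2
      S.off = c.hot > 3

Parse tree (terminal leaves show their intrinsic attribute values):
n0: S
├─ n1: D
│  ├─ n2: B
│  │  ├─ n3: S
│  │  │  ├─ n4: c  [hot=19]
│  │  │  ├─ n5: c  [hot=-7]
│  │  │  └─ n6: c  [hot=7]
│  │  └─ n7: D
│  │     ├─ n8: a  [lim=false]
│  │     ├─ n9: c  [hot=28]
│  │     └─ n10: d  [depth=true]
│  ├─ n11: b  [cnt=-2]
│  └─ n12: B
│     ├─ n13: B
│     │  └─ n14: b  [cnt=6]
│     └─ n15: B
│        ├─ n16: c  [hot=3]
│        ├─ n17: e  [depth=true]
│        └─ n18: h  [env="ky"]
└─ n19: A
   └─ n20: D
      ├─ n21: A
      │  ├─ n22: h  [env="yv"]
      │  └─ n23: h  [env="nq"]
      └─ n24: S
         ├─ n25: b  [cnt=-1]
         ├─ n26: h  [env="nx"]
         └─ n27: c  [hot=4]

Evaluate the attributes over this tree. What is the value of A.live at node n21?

1. n1.env = 21  [21]
2. n1.idx = "xy"  ["xy"]
3. n1.pre = -7  [-7]
4. n2.env = 2  [D.pre + 9]
5. n4.hot = 19  [terminal]
6. n5.hot = -7  [terminal]
7. n6.hot = 7  [terminal]
8. n3.fin = -3  [-3]
9. n3.off = false  [c₂.hot > 7]
10. n7.env = -6  [B.env * 2 - 10]
11. n7.idx = "mm"  ["mm"]
12. n7.pre = -3  [S.fin]
13. n8.lim = false  [terminal]
14. n9.hot = 28  [terminal]
15. n10.depth = true  [terminal]
16. n7.tag = "vmm"  ["v" ++ D.idx]
17. n2.pre = 27  [B.env * -1 + 29]
18. n11.cnt = -2  [terminal]
19. n12.env = 3  [D.env + D.pre - 11]
20. n13.env = 7  [B₀.env * 3 - 2]
21. n14.cnt = 6  [terminal]
22. n13.pre = 27  [b.cnt * 2 + 15]
23. n15.env = 7  [B₀.env * 2 + 1]
24. n16.hot = 3  [terminal]
25. n17.depth = true  [terminal]
26. n18.env = "ky"  [terminal]
27. n15.pre = 2  [B.env - 5]
28. n12.pre = -8  [B₁.pre * 2 - 62]
29. n1.tag = "mu"  ["mu"]
30. n19.live = 5  [len(D.tag) + 3]
31. n20.env = 16  [A.live * 3 + 1]
32. n20.idx = "yn"  ["yn"]
33. n20.pre = 12  [12]
34. n21.live = 14  [D.env + D.pre - 14]
35. n22.env = "yv"  [terminal]
36. n23.env = "nq"  [terminal]
37. n21.pre = true  [true]
38. n21.key = 27  [27]
39. n21.sig = 1  [len(h₀.env) - 1]
40. n25.cnt = -1  [terminal]
41. n26.env = "nx"  [terminal]
42. n27.hot = 4  [terminal]
43. n24.fin = 1  [c.hot + b.cnt - 2]
44. n24.off = true  [c.hot > 3]
45. n20.tag = "ynw"  [D.idx ++ "w"]
46. n19.pre = false  [A.live > 5]
47. n19.key = 12  [12]
48. n19.sig = 26  [A.live + 21]
49. n0.fin = 29  [A.key + 17]
50. n0.off = false  [A.pre == true]

14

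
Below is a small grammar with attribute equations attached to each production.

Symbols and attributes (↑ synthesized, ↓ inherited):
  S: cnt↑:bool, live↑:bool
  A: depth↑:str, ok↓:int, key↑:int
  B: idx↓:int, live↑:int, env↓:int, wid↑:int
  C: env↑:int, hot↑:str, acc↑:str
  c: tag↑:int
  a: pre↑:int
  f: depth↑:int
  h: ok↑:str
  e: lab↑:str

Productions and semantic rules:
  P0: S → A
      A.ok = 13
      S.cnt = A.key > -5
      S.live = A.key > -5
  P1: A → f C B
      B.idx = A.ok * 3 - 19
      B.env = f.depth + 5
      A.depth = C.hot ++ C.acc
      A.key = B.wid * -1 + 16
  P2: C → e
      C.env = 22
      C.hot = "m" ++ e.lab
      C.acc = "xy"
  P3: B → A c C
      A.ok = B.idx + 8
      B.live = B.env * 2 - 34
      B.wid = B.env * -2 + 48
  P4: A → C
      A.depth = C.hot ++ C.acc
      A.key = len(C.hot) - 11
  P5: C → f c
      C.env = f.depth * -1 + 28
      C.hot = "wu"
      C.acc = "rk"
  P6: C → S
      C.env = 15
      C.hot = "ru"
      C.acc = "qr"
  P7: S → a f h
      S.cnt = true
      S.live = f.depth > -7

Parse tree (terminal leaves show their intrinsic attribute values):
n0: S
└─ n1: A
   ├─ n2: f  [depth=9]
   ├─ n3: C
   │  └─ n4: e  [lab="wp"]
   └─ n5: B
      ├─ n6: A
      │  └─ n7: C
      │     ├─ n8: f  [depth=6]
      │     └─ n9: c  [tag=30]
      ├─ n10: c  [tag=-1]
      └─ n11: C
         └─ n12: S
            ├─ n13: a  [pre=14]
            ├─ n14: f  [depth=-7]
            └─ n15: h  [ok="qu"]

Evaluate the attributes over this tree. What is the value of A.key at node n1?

-4

1. n1.ok = 13  [13]
2. n2.depth = 9  [terminal]
3. n4.lab = "wp"  [terminal]
4. n3.env = 22  [22]
5. n3.hot = "mwp"  ["m" ++ e.lab]
6. n3.acc = "xy"  ["xy"]
7. n5.idx = 20  [A.ok * 3 - 19]
8. n5.env = 14  [f.depth + 5]
9. n6.ok = 28  [B.idx + 8]
10. n8.depth = 6  [terminal]
11. n9.tag = 30  [terminal]
12. n7.env = 22  [f.depth * -1 + 28]
13. n7.hot = "wu"  ["wu"]
14. n7.acc = "rk"  ["rk"]
15. n6.depth = "wurk"  [C.hot ++ C.acc]
16. n6.key = -9  [len(C.hot) - 11]
17. n10.tag = -1  [terminal]
18. n13.pre = 14  [terminal]
19. n14.depth = -7  [terminal]
20. n15.ok = "qu"  [terminal]
21. n12.cnt = true  [true]
22. n12.live = false  [f.depth > -7]
23. n11.env = 15  [15]
24. n11.hot = "ru"  ["ru"]
25. n11.acc = "qr"  ["qr"]
26. n5.live = -6  [B.env * 2 - 34]
27. n5.wid = 20  [B.env * -2 + 48]
28. n1.depth = "mwpxy"  [C.hot ++ C.acc]
29. n1.key = -4  [B.wid * -1 + 16]
30. n0.cnt = true  [A.key > -5]
31. n0.live = true  [A.key > -5]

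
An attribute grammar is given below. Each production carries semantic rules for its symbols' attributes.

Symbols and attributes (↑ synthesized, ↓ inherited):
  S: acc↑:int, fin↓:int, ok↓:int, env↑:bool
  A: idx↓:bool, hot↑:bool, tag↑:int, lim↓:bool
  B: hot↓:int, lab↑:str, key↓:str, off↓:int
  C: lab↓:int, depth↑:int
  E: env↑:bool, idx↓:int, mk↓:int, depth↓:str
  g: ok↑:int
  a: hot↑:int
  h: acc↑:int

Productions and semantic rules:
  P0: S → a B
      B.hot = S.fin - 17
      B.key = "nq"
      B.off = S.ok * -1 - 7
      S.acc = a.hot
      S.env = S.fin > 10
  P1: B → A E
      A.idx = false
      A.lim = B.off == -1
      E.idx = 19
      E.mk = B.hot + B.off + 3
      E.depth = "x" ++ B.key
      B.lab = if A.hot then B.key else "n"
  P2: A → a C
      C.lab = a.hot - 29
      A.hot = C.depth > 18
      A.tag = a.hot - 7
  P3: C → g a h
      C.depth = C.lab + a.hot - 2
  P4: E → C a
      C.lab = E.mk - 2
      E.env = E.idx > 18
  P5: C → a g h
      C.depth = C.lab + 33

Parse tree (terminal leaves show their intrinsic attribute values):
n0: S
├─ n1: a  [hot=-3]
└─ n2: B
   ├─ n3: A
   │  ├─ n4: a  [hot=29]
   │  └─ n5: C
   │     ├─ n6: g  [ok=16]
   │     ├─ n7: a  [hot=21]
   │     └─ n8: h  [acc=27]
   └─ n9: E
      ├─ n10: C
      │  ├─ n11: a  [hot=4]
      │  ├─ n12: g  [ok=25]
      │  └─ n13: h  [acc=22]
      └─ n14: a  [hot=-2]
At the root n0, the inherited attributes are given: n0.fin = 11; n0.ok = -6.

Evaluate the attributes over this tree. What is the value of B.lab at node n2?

"nq"

1. n0.fin = 11  [given at root]
2. n0.ok = -6  [given at root]
3. n1.hot = -3  [terminal]
4. n2.hot = -6  [S.fin - 17]
5. n2.key = "nq"  ["nq"]
6. n2.off = -1  [S.ok * -1 - 7]
7. n3.idx = false  [false]
8. n3.lim = true  [B.off == -1]
9. n4.hot = 29  [terminal]
10. n5.lab = 0  [a.hot - 29]
11. n6.ok = 16  [terminal]
12. n7.hot = 21  [terminal]
13. n8.acc = 27  [terminal]
14. n5.depth = 19  [C.lab + a.hot - 2]
15. n3.hot = true  [C.depth > 18]
16. n3.tag = 22  [a.hot - 7]
17. n9.idx = 19  [19]
18. n9.mk = -4  [B.hot + B.off + 3]
19. n9.depth = "xnq"  ["x" ++ B.key]
20. n10.lab = -6  [E.mk - 2]
21. n11.hot = 4  [terminal]
22. n12.ok = 25  [terminal]
23. n13.acc = 22  [terminal]
24. n10.depth = 27  [C.lab + 33]
25. n14.hot = -2  [terminal]
26. n9.env = true  [E.idx > 18]
27. n2.lab = "nq"  [if A.hot then B.key else "n"]
28. n0.acc = -3  [a.hot]
29. n0.env = true  [S.fin > 10]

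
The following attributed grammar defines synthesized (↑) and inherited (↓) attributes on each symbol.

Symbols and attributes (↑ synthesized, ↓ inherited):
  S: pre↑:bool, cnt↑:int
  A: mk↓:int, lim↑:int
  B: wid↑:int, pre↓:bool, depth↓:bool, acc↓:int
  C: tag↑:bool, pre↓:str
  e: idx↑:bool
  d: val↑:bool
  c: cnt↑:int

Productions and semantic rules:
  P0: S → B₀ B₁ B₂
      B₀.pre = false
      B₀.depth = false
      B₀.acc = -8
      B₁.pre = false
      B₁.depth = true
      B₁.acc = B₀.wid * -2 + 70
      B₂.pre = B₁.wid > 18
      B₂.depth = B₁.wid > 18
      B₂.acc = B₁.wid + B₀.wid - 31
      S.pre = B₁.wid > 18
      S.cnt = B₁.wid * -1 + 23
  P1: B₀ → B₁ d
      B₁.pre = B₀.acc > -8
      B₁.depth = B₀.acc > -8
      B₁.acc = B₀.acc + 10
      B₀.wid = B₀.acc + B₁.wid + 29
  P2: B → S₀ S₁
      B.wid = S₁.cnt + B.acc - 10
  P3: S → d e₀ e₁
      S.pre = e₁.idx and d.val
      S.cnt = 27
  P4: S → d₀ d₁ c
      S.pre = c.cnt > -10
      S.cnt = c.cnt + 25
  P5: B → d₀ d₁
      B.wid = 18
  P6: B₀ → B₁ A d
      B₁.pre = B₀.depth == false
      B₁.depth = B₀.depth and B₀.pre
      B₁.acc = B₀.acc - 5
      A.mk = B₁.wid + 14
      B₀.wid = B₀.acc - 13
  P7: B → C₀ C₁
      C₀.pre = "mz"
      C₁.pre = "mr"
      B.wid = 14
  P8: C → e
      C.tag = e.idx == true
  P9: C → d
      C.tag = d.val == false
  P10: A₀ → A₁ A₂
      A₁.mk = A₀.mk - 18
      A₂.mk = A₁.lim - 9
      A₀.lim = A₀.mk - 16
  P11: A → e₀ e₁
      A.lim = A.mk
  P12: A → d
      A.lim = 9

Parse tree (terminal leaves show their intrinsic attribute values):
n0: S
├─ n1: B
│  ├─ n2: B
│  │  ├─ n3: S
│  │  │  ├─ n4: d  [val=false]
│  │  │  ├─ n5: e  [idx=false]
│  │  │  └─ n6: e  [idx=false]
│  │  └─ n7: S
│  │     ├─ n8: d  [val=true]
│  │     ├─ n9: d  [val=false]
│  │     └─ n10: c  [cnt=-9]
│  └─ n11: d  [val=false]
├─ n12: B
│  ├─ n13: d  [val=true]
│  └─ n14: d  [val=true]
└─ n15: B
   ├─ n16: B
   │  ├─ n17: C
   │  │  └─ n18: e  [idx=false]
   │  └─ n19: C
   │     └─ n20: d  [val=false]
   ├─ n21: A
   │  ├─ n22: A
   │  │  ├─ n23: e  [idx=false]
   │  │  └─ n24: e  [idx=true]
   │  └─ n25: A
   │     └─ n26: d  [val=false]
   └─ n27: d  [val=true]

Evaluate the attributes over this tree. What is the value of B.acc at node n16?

11

1. n1.pre = false  [false]
2. n1.depth = false  [false]
3. n1.acc = -8  [-8]
4. n2.pre = false  [B₀.acc > -8]
5. n2.depth = false  [B₀.acc > -8]
6. n2.acc = 2  [B₀.acc + 10]
7. n4.val = false  [terminal]
8. n5.idx = false  [terminal]
9. n6.idx = false  [terminal]
10. n3.pre = false  [e₁.idx and d.val]
11. n3.cnt = 27  [27]
12. n8.val = true  [terminal]
13. n9.val = false  [terminal]
14. n10.cnt = -9  [terminal]
15. n7.pre = true  [c.cnt > -10]
16. n7.cnt = 16  [c.cnt + 25]
17. n2.wid = 8  [S₁.cnt + B.acc - 10]
18. n11.val = false  [terminal]
19. n1.wid = 29  [B₀.acc + B₁.wid + 29]
20. n12.pre = false  [false]
21. n12.depth = true  [true]
22. n12.acc = 12  [B₀.wid * -2 + 70]
23. n13.val = true  [terminal]
24. n14.val = true  [terminal]
25. n12.wid = 18  [18]
26. n15.pre = false  [B₁.wid > 18]
27. n15.depth = false  [B₁.wid > 18]
28. n15.acc = 16  [B₁.wid + B₀.wid - 31]
29. n16.pre = true  [B₀.depth == false]
30. n16.depth = false  [B₀.depth and B₀.pre]
31. n16.acc = 11  [B₀.acc - 5]
32. n17.pre = "mz"  ["mz"]
33. n18.idx = false  [terminal]
34. n17.tag = false  [e.idx == true]
35. n19.pre = "mr"  ["mr"]
36. n20.val = false  [terminal]
37. n19.tag = true  [d.val == false]
38. n16.wid = 14  [14]
39. n21.mk = 28  [B₁.wid + 14]
40. n22.mk = 10  [A₀.mk - 18]
41. n23.idx = false  [terminal]
42. n24.idx = true  [terminal]
43. n22.lim = 10  [A.mk]
44. n25.mk = 1  [A₁.lim - 9]
45. n26.val = false  [terminal]
46. n25.lim = 9  [9]
47. n21.lim = 12  [A₀.mk - 16]
48. n27.val = true  [terminal]
49. n15.wid = 3  [B₀.acc - 13]
50. n0.pre = false  [B₁.wid > 18]
51. n0.cnt = 5  [B₁.wid * -1 + 23]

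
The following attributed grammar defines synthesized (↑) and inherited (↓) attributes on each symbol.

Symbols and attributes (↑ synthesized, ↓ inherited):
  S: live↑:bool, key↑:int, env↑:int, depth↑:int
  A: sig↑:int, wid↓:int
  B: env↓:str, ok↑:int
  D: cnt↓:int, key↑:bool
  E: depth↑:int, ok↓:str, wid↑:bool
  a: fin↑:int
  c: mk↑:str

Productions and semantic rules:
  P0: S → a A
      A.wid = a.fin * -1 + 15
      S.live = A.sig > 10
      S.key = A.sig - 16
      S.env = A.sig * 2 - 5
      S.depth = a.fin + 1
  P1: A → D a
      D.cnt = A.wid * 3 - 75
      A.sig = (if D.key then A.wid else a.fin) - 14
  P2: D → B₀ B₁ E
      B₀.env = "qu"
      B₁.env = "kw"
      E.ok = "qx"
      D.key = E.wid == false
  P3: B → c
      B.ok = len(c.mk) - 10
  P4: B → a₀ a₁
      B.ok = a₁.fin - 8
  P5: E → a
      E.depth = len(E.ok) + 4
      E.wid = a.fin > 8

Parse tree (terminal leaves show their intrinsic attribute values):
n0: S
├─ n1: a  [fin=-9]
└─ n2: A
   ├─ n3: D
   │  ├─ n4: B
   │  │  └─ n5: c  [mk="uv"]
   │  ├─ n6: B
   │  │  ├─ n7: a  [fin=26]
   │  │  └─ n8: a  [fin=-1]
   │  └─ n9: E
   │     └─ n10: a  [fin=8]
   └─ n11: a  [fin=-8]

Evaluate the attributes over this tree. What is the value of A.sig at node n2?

1. n1.fin = -9  [terminal]
2. n2.wid = 24  [a.fin * -1 + 15]
3. n3.cnt = -3  [A.wid * 3 - 75]
4. n4.env = "qu"  ["qu"]
5. n5.mk = "uv"  [terminal]
6. n4.ok = -8  [len(c.mk) - 10]
7. n6.env = "kw"  ["kw"]
8. n7.fin = 26  [terminal]
9. n8.fin = -1  [terminal]
10. n6.ok = -9  [a₁.fin - 8]
11. n9.ok = "qx"  ["qx"]
12. n10.fin = 8  [terminal]
13. n9.depth = 6  [len(E.ok) + 4]
14. n9.wid = false  [a.fin > 8]
15. n3.key = true  [E.wid == false]
16. n11.fin = -8  [terminal]
17. n2.sig = 10  [(if D.key then A.wid else a.fin) - 14]
18. n0.live = false  [A.sig > 10]
19. n0.key = -6  [A.sig - 16]
20. n0.env = 15  [A.sig * 2 - 5]
21. n0.depth = -8  [a.fin + 1]

10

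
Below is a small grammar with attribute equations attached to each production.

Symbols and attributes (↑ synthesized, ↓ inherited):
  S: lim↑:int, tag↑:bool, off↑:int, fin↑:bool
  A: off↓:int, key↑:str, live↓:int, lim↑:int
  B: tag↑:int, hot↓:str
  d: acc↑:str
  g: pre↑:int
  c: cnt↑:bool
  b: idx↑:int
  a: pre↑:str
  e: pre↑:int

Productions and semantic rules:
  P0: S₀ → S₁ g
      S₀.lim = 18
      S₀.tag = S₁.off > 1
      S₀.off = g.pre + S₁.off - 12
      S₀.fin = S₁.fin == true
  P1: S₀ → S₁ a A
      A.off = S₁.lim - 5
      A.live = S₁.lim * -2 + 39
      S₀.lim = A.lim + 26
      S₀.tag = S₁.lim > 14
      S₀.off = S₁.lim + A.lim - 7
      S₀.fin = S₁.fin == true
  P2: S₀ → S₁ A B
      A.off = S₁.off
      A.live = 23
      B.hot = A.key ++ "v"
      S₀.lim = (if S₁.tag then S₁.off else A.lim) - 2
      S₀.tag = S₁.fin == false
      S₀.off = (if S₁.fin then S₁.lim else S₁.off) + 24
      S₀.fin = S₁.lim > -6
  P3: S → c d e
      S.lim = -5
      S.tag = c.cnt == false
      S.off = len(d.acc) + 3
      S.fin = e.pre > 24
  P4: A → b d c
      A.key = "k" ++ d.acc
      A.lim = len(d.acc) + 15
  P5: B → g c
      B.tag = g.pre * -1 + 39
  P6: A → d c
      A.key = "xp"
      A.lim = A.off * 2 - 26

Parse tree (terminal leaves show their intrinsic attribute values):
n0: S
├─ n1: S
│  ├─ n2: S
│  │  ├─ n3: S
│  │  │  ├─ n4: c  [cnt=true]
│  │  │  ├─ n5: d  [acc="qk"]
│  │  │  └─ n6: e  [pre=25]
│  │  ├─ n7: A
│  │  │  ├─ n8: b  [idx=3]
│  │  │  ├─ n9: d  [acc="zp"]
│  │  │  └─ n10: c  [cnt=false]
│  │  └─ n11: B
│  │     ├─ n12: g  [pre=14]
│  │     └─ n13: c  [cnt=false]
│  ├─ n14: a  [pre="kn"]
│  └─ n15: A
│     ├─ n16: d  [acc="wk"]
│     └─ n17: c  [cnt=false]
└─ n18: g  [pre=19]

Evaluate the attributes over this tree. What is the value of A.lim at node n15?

-6

1. n4.cnt = true  [terminal]
2. n5.acc = "qk"  [terminal]
3. n6.pre = 25  [terminal]
4. n3.lim = -5  [-5]
5. n3.tag = false  [c.cnt == false]
6. n3.off = 5  [len(d.acc) + 3]
7. n3.fin = true  [e.pre > 24]
8. n7.off = 5  [S₁.off]
9. n7.live = 23  [23]
10. n8.idx = 3  [terminal]
11. n9.acc = "zp"  [terminal]
12. n10.cnt = false  [terminal]
13. n7.key = "kzp"  ["k" ++ d.acc]
14. n7.lim = 17  [len(d.acc) + 15]
15. n11.hot = "kzpv"  [A.key ++ "v"]
16. n12.pre = 14  [terminal]
17. n13.cnt = false  [terminal]
18. n11.tag = 25  [g.pre * -1 + 39]
19. n2.lim = 15  [(if S₁.tag then S₁.off else A.lim) - 2]
20. n2.tag = false  [S₁.fin == false]
21. n2.off = 19  [(if S₁.fin then S₁.lim else S₁.off) + 24]
22. n2.fin = true  [S₁.lim > -6]
23. n14.pre = "kn"  [terminal]
24. n15.off = 10  [S₁.lim - 5]
25. n15.live = 9  [S₁.lim * -2 + 39]
26. n16.acc = "wk"  [terminal]
27. n17.cnt = false  [terminal]
28. n15.key = "xp"  ["xp"]
29. n15.lim = -6  [A.off * 2 - 26]
30. n1.lim = 20  [A.lim + 26]
31. n1.tag = true  [S₁.lim > 14]
32. n1.off = 2  [S₁.lim + A.lim - 7]
33. n1.fin = true  [S₁.fin == true]
34. n18.pre = 19  [terminal]
35. n0.lim = 18  [18]
36. n0.tag = true  [S₁.off > 1]
37. n0.off = 9  [g.pre + S₁.off - 12]
38. n0.fin = true  [S₁.fin == true]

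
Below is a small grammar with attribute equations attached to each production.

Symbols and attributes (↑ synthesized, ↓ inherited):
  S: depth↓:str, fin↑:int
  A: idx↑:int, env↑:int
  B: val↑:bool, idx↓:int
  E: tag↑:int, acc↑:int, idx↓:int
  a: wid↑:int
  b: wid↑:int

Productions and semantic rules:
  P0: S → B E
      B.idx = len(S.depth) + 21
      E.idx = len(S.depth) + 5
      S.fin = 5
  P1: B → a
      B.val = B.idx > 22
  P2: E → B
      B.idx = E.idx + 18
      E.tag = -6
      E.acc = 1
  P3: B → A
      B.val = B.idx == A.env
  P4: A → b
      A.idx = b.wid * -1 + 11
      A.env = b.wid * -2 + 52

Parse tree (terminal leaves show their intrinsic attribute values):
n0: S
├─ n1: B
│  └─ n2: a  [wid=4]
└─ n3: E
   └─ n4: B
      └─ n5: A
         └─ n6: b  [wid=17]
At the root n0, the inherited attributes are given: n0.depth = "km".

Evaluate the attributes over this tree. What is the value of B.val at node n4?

false

1. n0.depth = "km"  [given at root]
2. n1.idx = 23  [len(S.depth) + 21]
3. n2.wid = 4  [terminal]
4. n1.val = true  [B.idx > 22]
5. n3.idx = 7  [len(S.depth) + 5]
6. n4.idx = 25  [E.idx + 18]
7. n6.wid = 17  [terminal]
8. n5.idx = -6  [b.wid * -1 + 11]
9. n5.env = 18  [b.wid * -2 + 52]
10. n4.val = false  [B.idx == A.env]
11. n3.tag = -6  [-6]
12. n3.acc = 1  [1]
13. n0.fin = 5  [5]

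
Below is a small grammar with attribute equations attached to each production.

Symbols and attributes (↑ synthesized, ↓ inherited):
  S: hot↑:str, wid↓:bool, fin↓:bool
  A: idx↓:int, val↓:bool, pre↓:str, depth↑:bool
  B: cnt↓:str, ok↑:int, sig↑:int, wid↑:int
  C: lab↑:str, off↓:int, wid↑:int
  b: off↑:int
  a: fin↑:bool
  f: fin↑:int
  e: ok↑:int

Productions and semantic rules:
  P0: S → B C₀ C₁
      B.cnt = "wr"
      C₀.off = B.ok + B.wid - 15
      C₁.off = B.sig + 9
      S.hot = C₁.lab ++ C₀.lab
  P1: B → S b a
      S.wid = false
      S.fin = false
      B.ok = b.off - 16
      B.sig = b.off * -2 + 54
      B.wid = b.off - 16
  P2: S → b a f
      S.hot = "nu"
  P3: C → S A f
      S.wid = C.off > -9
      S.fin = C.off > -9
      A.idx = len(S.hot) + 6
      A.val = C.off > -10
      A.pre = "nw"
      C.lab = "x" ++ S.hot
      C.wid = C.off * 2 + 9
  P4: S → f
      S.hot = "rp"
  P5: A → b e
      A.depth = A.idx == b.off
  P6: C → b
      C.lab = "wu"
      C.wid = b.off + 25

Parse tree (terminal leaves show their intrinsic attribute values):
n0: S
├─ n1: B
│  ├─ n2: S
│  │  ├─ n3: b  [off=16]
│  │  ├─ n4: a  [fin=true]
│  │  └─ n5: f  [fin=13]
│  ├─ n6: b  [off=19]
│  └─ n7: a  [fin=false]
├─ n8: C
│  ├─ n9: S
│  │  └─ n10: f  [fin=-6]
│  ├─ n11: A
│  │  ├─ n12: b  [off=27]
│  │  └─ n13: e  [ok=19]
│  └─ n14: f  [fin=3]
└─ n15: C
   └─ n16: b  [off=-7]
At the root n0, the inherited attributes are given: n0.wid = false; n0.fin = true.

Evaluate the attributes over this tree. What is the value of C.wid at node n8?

-9

1. n0.wid = false  [given at root]
2. n0.fin = true  [given at root]
3. n1.cnt = "wr"  ["wr"]
4. n2.wid = false  [false]
5. n2.fin = false  [false]
6. n3.off = 16  [terminal]
7. n4.fin = true  [terminal]
8. n5.fin = 13  [terminal]
9. n2.hot = "nu"  ["nu"]
10. n6.off = 19  [terminal]
11. n7.fin = false  [terminal]
12. n1.ok = 3  [b.off - 16]
13. n1.sig = 16  [b.off * -2 + 54]
14. n1.wid = 3  [b.off - 16]
15. n8.off = -9  [B.ok + B.wid - 15]
16. n9.wid = false  [C.off > -9]
17. n9.fin = false  [C.off > -9]
18. n10.fin = -6  [terminal]
19. n9.hot = "rp"  ["rp"]
20. n11.idx = 8  [len(S.hot) + 6]
21. n11.val = true  [C.off > -10]
22. n11.pre = "nw"  ["nw"]
23. n12.off = 27  [terminal]
24. n13.ok = 19  [terminal]
25. n11.depth = false  [A.idx == b.off]
26. n14.fin = 3  [terminal]
27. n8.lab = "xrp"  ["x" ++ S.hot]
28. n8.wid = -9  [C.off * 2 + 9]
29. n15.off = 25  [B.sig + 9]
30. n16.off = -7  [terminal]
31. n15.lab = "wu"  ["wu"]
32. n15.wid = 18  [b.off + 25]
33. n0.hot = "wuxrp"  [C₁.lab ++ C₀.lab]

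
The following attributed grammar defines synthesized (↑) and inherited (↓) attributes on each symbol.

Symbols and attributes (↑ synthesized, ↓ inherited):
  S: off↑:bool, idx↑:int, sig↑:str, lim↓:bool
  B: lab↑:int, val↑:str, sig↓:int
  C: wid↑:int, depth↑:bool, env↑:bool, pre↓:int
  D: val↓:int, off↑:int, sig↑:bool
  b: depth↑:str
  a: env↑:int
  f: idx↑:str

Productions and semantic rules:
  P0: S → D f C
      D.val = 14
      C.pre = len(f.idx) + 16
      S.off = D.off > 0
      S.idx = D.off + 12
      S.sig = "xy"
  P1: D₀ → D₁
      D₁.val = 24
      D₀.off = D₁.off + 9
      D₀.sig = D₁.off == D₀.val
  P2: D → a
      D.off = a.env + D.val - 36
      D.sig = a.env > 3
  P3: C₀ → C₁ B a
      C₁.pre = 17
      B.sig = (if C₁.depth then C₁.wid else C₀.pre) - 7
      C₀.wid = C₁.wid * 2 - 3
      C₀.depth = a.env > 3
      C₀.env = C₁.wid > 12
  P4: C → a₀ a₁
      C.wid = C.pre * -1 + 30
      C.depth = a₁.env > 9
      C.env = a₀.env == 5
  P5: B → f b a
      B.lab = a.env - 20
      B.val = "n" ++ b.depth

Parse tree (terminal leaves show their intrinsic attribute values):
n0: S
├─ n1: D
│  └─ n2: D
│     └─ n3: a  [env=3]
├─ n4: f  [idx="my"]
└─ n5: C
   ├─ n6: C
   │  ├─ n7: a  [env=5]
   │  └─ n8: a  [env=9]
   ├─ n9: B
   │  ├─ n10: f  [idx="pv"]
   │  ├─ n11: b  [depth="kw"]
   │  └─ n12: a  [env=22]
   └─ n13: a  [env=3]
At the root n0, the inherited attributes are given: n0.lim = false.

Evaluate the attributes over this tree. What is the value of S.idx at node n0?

12

1. n0.lim = false  [given at root]
2. n1.val = 14  [14]
3. n2.val = 24  [24]
4. n3.env = 3  [terminal]
5. n2.off = -9  [a.env + D.val - 36]
6. n2.sig = false  [a.env > 3]
7. n1.off = 0  [D₁.off + 9]
8. n1.sig = false  [D₁.off == D₀.val]
9. n4.idx = "my"  [terminal]
10. n5.pre = 18  [len(f.idx) + 16]
11. n6.pre = 17  [17]
12. n7.env = 5  [terminal]
13. n8.env = 9  [terminal]
14. n6.wid = 13  [C.pre * -1 + 30]
15. n6.depth = false  [a₁.env > 9]
16. n6.env = true  [a₀.env == 5]
17. n9.sig = 11  [(if C₁.depth then C₁.wid else C₀.pre) - 7]
18. n10.idx = "pv"  [terminal]
19. n11.depth = "kw"  [terminal]
20. n12.env = 22  [terminal]
21. n9.lab = 2  [a.env - 20]
22. n9.val = "nkw"  ["n" ++ b.depth]
23. n13.env = 3  [terminal]
24. n5.wid = 23  [C₁.wid * 2 - 3]
25. n5.depth = false  [a.env > 3]
26. n5.env = true  [C₁.wid > 12]
27. n0.off = false  [D.off > 0]
28. n0.idx = 12  [D.off + 12]
29. n0.sig = "xy"  ["xy"]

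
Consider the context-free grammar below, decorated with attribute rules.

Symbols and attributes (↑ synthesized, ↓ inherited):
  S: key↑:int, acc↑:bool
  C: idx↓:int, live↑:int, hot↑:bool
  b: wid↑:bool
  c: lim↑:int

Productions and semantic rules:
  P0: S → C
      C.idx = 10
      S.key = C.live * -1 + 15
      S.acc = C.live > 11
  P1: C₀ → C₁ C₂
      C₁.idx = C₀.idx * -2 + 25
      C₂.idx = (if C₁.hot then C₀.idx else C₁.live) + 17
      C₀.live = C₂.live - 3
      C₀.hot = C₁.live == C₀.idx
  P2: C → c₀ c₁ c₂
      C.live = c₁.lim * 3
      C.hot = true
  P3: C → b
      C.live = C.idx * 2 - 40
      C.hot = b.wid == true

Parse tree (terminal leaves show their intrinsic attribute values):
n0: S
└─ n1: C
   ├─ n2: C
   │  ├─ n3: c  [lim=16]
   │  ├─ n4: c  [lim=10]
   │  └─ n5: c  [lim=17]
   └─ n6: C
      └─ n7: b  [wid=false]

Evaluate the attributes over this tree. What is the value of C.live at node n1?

1. n1.idx = 10  [10]
2. n2.idx = 5  [C₀.idx * -2 + 25]
3. n3.lim = 16  [terminal]
4. n4.lim = 10  [terminal]
5. n5.lim = 17  [terminal]
6. n2.live = 30  [c₁.lim * 3]
7. n2.hot = true  [true]
8. n6.idx = 27  [(if C₁.hot then C₀.idx else C₁.live) + 17]
9. n7.wid = false  [terminal]
10. n6.live = 14  [C.idx * 2 - 40]
11. n6.hot = false  [b.wid == true]
12. n1.live = 11  [C₂.live - 3]
13. n1.hot = false  [C₁.live == C₀.idx]
14. n0.key = 4  [C.live * -1 + 15]
15. n0.acc = false  [C.live > 11]

11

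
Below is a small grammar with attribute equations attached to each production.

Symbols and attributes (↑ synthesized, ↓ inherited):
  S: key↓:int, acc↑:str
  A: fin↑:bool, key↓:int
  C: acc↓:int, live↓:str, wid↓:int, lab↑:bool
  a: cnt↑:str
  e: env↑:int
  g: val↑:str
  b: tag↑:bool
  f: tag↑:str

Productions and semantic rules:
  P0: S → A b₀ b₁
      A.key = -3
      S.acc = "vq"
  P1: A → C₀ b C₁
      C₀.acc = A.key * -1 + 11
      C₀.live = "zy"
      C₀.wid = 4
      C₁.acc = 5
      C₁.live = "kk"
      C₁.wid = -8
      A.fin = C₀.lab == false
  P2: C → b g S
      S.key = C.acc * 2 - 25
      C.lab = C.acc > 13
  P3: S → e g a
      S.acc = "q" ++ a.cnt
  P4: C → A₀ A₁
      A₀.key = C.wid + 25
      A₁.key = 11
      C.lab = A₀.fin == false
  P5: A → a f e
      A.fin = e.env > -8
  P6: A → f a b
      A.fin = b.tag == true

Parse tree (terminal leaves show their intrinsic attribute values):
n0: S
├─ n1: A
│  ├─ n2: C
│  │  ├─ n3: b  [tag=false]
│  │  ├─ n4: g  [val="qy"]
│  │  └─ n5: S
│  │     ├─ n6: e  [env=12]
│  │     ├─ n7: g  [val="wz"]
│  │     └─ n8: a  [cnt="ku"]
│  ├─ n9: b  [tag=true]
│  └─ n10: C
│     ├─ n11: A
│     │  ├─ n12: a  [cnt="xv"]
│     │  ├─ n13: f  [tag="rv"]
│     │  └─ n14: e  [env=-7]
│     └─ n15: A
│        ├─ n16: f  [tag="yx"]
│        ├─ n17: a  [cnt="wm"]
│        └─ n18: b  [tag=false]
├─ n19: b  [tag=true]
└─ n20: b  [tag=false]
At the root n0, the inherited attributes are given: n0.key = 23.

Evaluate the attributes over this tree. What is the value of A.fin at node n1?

1. n0.key = 23  [given at root]
2. n1.key = -3  [-3]
3. n2.acc = 14  [A.key * -1 + 11]
4. n2.live = "zy"  ["zy"]
5. n2.wid = 4  [4]
6. n3.tag = false  [terminal]
7. n4.val = "qy"  [terminal]
8. n5.key = 3  [C.acc * 2 - 25]
9. n6.env = 12  [terminal]
10. n7.val = "wz"  [terminal]
11. n8.cnt = "ku"  [terminal]
12. n5.acc = "qku"  ["q" ++ a.cnt]
13. n2.lab = true  [C.acc > 13]
14. n9.tag = true  [terminal]
15. n10.acc = 5  [5]
16. n10.live = "kk"  ["kk"]
17. n10.wid = -8  [-8]
18. n11.key = 17  [C.wid + 25]
19. n12.cnt = "xv"  [terminal]
20. n13.tag = "rv"  [terminal]
21. n14.env = -7  [terminal]
22. n11.fin = true  [e.env > -8]
23. n15.key = 11  [11]
24. n16.tag = "yx"  [terminal]
25. n17.cnt = "wm"  [terminal]
26. n18.tag = false  [terminal]
27. n15.fin = false  [b.tag == true]
28. n10.lab = false  [A₀.fin == false]
29. n1.fin = false  [C₀.lab == false]
30. n19.tag = true  [terminal]
31. n20.tag = false  [terminal]
32. n0.acc = "vq"  ["vq"]

false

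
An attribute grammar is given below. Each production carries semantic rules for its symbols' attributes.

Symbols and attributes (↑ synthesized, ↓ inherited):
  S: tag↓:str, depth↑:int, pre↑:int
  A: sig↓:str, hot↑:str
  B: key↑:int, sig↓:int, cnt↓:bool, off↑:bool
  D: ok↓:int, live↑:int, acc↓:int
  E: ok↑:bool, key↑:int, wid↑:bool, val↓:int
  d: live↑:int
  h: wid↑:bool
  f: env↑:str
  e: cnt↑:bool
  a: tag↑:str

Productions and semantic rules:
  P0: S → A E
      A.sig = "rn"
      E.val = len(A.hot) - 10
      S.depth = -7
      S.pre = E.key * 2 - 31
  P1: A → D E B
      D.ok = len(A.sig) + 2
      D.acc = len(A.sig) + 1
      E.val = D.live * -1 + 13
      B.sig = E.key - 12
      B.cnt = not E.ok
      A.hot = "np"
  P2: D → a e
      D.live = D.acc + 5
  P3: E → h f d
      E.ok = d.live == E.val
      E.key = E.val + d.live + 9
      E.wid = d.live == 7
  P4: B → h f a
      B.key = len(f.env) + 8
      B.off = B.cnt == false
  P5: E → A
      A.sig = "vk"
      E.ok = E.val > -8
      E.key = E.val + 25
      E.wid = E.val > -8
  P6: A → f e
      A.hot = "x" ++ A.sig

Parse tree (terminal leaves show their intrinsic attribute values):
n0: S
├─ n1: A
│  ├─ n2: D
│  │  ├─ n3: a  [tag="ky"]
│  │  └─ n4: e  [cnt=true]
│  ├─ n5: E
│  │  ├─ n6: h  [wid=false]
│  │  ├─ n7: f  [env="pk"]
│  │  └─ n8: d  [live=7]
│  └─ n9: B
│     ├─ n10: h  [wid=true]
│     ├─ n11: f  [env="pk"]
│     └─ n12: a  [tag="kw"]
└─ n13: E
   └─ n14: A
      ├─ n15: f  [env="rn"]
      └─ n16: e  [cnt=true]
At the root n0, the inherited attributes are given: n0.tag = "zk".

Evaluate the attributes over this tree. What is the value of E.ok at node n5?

1. n0.tag = "zk"  [given at root]
2. n1.sig = "rn"  ["rn"]
3. n2.ok = 4  [len(A.sig) + 2]
4. n2.acc = 3  [len(A.sig) + 1]
5. n3.tag = "ky"  [terminal]
6. n4.cnt = true  [terminal]
7. n2.live = 8  [D.acc + 5]
8. n5.val = 5  [D.live * -1 + 13]
9. n6.wid = false  [terminal]
10. n7.env = "pk"  [terminal]
11. n8.live = 7  [terminal]
12. n5.ok = false  [d.live == E.val]
13. n5.key = 21  [E.val + d.live + 9]
14. n5.wid = true  [d.live == 7]
15. n9.sig = 9  [E.key - 12]
16. n9.cnt = true  [not E.ok]
17. n10.wid = true  [terminal]
18. n11.env = "pk"  [terminal]
19. n12.tag = "kw"  [terminal]
20. n9.key = 10  [len(f.env) + 8]
21. n9.off = false  [B.cnt == false]
22. n1.hot = "np"  ["np"]
23. n13.val = -8  [len(A.hot) - 10]
24. n14.sig = "vk"  ["vk"]
25. n15.env = "rn"  [terminal]
26. n16.cnt = true  [terminal]
27. n14.hot = "xvk"  ["x" ++ A.sig]
28. n13.ok = false  [E.val > -8]
29. n13.key = 17  [E.val + 25]
30. n13.wid = false  [E.val > -8]
31. n0.depth = -7  [-7]
32. n0.pre = 3  [E.key * 2 - 31]

false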